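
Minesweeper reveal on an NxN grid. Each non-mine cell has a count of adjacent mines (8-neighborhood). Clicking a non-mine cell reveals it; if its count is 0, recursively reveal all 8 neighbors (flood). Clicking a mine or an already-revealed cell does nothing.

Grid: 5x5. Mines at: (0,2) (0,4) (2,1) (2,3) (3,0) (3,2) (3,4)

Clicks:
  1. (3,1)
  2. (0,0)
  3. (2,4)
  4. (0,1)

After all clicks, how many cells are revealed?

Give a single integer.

Click 1 (3,1) count=3: revealed 1 new [(3,1)] -> total=1
Click 2 (0,0) count=0: revealed 4 new [(0,0) (0,1) (1,0) (1,1)] -> total=5
Click 3 (2,4) count=2: revealed 1 new [(2,4)] -> total=6
Click 4 (0,1) count=1: revealed 0 new [(none)] -> total=6

Answer: 6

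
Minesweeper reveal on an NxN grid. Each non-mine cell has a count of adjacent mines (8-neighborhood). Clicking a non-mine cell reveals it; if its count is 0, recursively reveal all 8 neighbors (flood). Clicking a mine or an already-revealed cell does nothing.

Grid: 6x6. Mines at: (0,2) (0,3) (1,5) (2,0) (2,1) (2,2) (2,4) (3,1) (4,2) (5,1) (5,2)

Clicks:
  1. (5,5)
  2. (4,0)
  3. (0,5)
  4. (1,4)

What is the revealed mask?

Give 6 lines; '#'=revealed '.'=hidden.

Answer: .....#
....#.
......
...###
#..###
...###

Derivation:
Click 1 (5,5) count=0: revealed 9 new [(3,3) (3,4) (3,5) (4,3) (4,4) (4,5) (5,3) (5,4) (5,5)] -> total=9
Click 2 (4,0) count=2: revealed 1 new [(4,0)] -> total=10
Click 3 (0,5) count=1: revealed 1 new [(0,5)] -> total=11
Click 4 (1,4) count=3: revealed 1 new [(1,4)] -> total=12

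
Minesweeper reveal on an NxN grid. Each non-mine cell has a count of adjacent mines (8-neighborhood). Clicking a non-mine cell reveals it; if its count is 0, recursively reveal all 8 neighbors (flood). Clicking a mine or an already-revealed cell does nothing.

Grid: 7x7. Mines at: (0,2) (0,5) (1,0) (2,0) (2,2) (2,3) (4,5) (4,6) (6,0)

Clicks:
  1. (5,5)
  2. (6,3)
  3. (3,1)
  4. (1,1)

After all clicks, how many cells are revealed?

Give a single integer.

Click 1 (5,5) count=2: revealed 1 new [(5,5)] -> total=1
Click 2 (6,3) count=0: revealed 22 new [(3,0) (3,1) (3,2) (3,3) (3,4) (4,0) (4,1) (4,2) (4,3) (4,4) (5,0) (5,1) (5,2) (5,3) (5,4) (5,6) (6,1) (6,2) (6,3) (6,4) (6,5) (6,6)] -> total=23
Click 3 (3,1) count=2: revealed 0 new [(none)] -> total=23
Click 4 (1,1) count=4: revealed 1 new [(1,1)] -> total=24

Answer: 24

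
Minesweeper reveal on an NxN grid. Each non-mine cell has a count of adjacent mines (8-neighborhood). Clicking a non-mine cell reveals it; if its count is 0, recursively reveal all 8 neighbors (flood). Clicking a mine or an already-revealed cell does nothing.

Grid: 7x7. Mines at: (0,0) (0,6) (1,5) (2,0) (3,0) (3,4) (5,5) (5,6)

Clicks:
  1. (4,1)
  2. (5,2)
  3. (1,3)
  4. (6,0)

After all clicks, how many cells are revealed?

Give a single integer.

Click 1 (4,1) count=1: revealed 1 new [(4,1)] -> total=1
Click 2 (5,2) count=0: revealed 29 new [(0,1) (0,2) (0,3) (0,4) (1,1) (1,2) (1,3) (1,4) (2,1) (2,2) (2,3) (2,4) (3,1) (3,2) (3,3) (4,0) (4,2) (4,3) (4,4) (5,0) (5,1) (5,2) (5,3) (5,4) (6,0) (6,1) (6,2) (6,3) (6,4)] -> total=30
Click 3 (1,3) count=0: revealed 0 new [(none)] -> total=30
Click 4 (6,0) count=0: revealed 0 new [(none)] -> total=30

Answer: 30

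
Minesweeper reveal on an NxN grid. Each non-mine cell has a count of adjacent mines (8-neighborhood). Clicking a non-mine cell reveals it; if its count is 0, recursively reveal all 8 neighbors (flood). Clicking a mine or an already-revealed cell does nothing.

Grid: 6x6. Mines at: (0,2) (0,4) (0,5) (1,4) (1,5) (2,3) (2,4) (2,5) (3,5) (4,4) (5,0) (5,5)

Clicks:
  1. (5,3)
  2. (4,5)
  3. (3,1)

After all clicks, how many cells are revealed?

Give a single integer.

Click 1 (5,3) count=1: revealed 1 new [(5,3)] -> total=1
Click 2 (4,5) count=3: revealed 1 new [(4,5)] -> total=2
Click 3 (3,1) count=0: revealed 18 new [(0,0) (0,1) (1,0) (1,1) (1,2) (2,0) (2,1) (2,2) (3,0) (3,1) (3,2) (3,3) (4,0) (4,1) (4,2) (4,3) (5,1) (5,2)] -> total=20

Answer: 20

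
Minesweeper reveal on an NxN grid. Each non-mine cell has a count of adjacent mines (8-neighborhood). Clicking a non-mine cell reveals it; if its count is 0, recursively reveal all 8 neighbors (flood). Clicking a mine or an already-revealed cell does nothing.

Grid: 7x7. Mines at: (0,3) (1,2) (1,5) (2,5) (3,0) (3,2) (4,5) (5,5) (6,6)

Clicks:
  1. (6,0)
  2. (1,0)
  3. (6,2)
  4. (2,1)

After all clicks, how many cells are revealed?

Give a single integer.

Answer: 21

Derivation:
Click 1 (6,0) count=0: revealed 15 new [(4,0) (4,1) (4,2) (4,3) (4,4) (5,0) (5,1) (5,2) (5,3) (5,4) (6,0) (6,1) (6,2) (6,3) (6,4)] -> total=15
Click 2 (1,0) count=0: revealed 6 new [(0,0) (0,1) (1,0) (1,1) (2,0) (2,1)] -> total=21
Click 3 (6,2) count=0: revealed 0 new [(none)] -> total=21
Click 4 (2,1) count=3: revealed 0 new [(none)] -> total=21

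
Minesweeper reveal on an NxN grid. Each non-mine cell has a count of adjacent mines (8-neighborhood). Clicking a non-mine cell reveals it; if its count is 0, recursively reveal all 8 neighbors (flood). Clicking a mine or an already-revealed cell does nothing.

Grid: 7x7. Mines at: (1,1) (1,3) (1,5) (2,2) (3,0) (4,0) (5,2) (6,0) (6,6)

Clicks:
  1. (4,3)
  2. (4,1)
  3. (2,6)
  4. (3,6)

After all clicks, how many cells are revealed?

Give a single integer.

Answer: 20

Derivation:
Click 1 (4,3) count=1: revealed 1 new [(4,3)] -> total=1
Click 2 (4,1) count=3: revealed 1 new [(4,1)] -> total=2
Click 3 (2,6) count=1: revealed 1 new [(2,6)] -> total=3
Click 4 (3,6) count=0: revealed 17 new [(2,3) (2,4) (2,5) (3,3) (3,4) (3,5) (3,6) (4,4) (4,5) (4,6) (5,3) (5,4) (5,5) (5,6) (6,3) (6,4) (6,5)] -> total=20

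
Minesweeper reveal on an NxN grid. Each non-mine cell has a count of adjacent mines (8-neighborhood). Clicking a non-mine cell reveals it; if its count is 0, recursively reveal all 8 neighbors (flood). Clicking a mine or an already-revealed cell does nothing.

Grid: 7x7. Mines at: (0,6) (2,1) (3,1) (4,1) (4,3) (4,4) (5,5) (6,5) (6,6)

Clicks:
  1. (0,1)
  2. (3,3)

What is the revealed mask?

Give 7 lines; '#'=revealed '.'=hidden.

Click 1 (0,1) count=0: revealed 25 new [(0,0) (0,1) (0,2) (0,3) (0,4) (0,5) (1,0) (1,1) (1,2) (1,3) (1,4) (1,5) (1,6) (2,2) (2,3) (2,4) (2,5) (2,6) (3,2) (3,3) (3,4) (3,5) (3,6) (4,5) (4,6)] -> total=25
Click 2 (3,3) count=2: revealed 0 new [(none)] -> total=25

Answer: ######.
#######
..#####
..#####
.....##
.......
.......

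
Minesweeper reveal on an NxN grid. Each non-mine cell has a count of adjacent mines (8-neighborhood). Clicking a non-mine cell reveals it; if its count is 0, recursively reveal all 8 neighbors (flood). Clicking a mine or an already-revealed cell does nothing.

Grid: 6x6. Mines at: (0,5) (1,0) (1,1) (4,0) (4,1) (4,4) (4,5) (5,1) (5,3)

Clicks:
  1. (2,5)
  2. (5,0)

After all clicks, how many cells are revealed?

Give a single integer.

Click 1 (2,5) count=0: revealed 15 new [(0,2) (0,3) (0,4) (1,2) (1,3) (1,4) (1,5) (2,2) (2,3) (2,4) (2,5) (3,2) (3,3) (3,4) (3,5)] -> total=15
Click 2 (5,0) count=3: revealed 1 new [(5,0)] -> total=16

Answer: 16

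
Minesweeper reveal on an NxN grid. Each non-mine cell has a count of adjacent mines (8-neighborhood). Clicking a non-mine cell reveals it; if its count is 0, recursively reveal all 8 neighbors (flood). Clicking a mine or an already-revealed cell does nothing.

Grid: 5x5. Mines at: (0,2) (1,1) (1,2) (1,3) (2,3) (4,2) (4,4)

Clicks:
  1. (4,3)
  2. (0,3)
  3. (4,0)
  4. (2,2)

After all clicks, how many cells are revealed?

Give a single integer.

Click 1 (4,3) count=2: revealed 1 new [(4,3)] -> total=1
Click 2 (0,3) count=3: revealed 1 new [(0,3)] -> total=2
Click 3 (4,0) count=0: revealed 6 new [(2,0) (2,1) (3,0) (3,1) (4,0) (4,1)] -> total=8
Click 4 (2,2) count=4: revealed 1 new [(2,2)] -> total=9

Answer: 9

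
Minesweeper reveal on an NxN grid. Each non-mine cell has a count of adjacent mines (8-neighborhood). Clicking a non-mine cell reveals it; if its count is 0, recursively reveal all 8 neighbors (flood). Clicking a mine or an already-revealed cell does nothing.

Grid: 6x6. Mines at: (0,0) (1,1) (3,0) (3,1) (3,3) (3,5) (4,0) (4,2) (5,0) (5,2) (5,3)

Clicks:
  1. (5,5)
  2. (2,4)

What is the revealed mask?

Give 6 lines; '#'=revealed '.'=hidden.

Click 1 (5,5) count=0: revealed 4 new [(4,4) (4,5) (5,4) (5,5)] -> total=4
Click 2 (2,4) count=2: revealed 1 new [(2,4)] -> total=5

Answer: ......
......
....#.
......
....##
....##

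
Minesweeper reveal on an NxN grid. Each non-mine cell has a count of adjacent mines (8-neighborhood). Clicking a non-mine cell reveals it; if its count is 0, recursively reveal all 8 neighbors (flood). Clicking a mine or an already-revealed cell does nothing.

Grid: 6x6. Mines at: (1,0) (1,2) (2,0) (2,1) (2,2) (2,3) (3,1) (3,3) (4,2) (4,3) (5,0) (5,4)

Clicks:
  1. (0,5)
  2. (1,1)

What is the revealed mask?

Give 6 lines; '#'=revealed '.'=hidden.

Answer: ...###
.#.###
....##
....##
....##
......

Derivation:
Click 1 (0,5) count=0: revealed 12 new [(0,3) (0,4) (0,5) (1,3) (1,4) (1,5) (2,4) (2,5) (3,4) (3,5) (4,4) (4,5)] -> total=12
Click 2 (1,1) count=5: revealed 1 new [(1,1)] -> total=13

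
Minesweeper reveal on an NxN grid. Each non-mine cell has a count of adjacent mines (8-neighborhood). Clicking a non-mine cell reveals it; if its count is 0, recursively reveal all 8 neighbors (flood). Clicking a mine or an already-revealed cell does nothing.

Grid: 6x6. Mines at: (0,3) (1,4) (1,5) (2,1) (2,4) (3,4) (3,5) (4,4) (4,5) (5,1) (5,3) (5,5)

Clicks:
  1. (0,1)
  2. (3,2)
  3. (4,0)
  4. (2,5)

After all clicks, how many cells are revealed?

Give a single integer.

Click 1 (0,1) count=0: revealed 6 new [(0,0) (0,1) (0,2) (1,0) (1,1) (1,2)] -> total=6
Click 2 (3,2) count=1: revealed 1 new [(3,2)] -> total=7
Click 3 (4,0) count=1: revealed 1 new [(4,0)] -> total=8
Click 4 (2,5) count=5: revealed 1 new [(2,5)] -> total=9

Answer: 9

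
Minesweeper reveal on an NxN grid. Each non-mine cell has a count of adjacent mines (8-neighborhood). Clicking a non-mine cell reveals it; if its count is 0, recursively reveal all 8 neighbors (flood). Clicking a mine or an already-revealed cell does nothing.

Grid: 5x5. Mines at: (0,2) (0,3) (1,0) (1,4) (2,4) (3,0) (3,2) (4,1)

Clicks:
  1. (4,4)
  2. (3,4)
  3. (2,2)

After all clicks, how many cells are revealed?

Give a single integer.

Click 1 (4,4) count=0: revealed 4 new [(3,3) (3,4) (4,3) (4,4)] -> total=4
Click 2 (3,4) count=1: revealed 0 new [(none)] -> total=4
Click 3 (2,2) count=1: revealed 1 new [(2,2)] -> total=5

Answer: 5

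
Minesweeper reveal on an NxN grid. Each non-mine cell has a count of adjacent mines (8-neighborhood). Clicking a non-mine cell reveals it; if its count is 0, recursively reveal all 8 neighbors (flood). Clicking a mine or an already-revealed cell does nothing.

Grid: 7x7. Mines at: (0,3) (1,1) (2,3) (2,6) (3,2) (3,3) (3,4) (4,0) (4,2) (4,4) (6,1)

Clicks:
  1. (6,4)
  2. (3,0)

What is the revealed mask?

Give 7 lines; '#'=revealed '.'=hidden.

Answer: .......
.......
.......
#....##
.....##
..#####
..#####

Derivation:
Click 1 (6,4) count=0: revealed 14 new [(3,5) (3,6) (4,5) (4,6) (5,2) (5,3) (5,4) (5,5) (5,6) (6,2) (6,3) (6,4) (6,5) (6,6)] -> total=14
Click 2 (3,0) count=1: revealed 1 new [(3,0)] -> total=15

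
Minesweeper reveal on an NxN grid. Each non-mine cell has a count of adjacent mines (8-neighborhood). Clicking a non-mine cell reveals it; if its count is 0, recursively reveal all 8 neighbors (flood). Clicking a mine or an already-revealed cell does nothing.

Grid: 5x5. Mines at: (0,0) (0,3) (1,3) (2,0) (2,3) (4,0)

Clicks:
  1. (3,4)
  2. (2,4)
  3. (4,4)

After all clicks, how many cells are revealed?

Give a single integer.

Click 1 (3,4) count=1: revealed 1 new [(3,4)] -> total=1
Click 2 (2,4) count=2: revealed 1 new [(2,4)] -> total=2
Click 3 (4,4) count=0: revealed 7 new [(3,1) (3,2) (3,3) (4,1) (4,2) (4,3) (4,4)] -> total=9

Answer: 9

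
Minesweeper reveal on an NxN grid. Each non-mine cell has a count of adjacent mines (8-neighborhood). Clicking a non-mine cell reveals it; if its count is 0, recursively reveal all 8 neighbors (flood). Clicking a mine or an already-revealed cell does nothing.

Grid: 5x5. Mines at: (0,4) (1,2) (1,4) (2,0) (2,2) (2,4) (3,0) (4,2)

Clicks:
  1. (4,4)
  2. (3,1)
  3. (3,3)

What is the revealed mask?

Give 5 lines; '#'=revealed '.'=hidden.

Click 1 (4,4) count=0: revealed 4 new [(3,3) (3,4) (4,3) (4,4)] -> total=4
Click 2 (3,1) count=4: revealed 1 new [(3,1)] -> total=5
Click 3 (3,3) count=3: revealed 0 new [(none)] -> total=5

Answer: .....
.....
.....
.#.##
...##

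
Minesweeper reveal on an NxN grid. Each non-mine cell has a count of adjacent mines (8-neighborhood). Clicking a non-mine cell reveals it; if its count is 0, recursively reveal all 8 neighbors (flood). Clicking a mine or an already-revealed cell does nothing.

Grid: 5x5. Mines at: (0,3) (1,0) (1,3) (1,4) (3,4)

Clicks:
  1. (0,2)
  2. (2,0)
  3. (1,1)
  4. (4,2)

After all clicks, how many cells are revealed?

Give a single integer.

Answer: 14

Derivation:
Click 1 (0,2) count=2: revealed 1 new [(0,2)] -> total=1
Click 2 (2,0) count=1: revealed 1 new [(2,0)] -> total=2
Click 3 (1,1) count=1: revealed 1 new [(1,1)] -> total=3
Click 4 (4,2) count=0: revealed 11 new [(2,1) (2,2) (2,3) (3,0) (3,1) (3,2) (3,3) (4,0) (4,1) (4,2) (4,3)] -> total=14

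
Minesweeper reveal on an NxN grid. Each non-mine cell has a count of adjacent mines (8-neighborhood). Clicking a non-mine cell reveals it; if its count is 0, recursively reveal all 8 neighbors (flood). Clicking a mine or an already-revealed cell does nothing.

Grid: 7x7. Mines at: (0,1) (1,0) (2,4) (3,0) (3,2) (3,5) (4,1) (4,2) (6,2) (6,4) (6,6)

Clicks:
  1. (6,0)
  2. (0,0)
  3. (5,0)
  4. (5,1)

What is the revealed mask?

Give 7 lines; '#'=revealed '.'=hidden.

Answer: #......
.......
.......
.......
.......
##.....
##.....

Derivation:
Click 1 (6,0) count=0: revealed 4 new [(5,0) (5,1) (6,0) (6,1)] -> total=4
Click 2 (0,0) count=2: revealed 1 new [(0,0)] -> total=5
Click 3 (5,0) count=1: revealed 0 new [(none)] -> total=5
Click 4 (5,1) count=3: revealed 0 new [(none)] -> total=5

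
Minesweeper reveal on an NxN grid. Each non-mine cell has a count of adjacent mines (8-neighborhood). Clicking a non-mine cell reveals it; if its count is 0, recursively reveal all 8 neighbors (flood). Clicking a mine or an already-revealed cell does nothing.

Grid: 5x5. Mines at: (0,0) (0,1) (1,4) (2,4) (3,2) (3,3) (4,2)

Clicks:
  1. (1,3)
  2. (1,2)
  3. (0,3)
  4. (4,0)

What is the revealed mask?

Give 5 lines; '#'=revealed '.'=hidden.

Click 1 (1,3) count=2: revealed 1 new [(1,3)] -> total=1
Click 2 (1,2) count=1: revealed 1 new [(1,2)] -> total=2
Click 3 (0,3) count=1: revealed 1 new [(0,3)] -> total=3
Click 4 (4,0) count=0: revealed 8 new [(1,0) (1,1) (2,0) (2,1) (3,0) (3,1) (4,0) (4,1)] -> total=11

Answer: ...#.
####.
##...
##...
##...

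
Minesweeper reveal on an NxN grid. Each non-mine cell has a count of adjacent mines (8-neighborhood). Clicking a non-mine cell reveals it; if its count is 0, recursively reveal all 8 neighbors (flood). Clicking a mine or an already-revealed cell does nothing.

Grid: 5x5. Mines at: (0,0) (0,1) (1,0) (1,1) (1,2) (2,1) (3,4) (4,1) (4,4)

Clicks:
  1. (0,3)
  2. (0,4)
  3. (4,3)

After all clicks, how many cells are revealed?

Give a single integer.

Click 1 (0,3) count=1: revealed 1 new [(0,3)] -> total=1
Click 2 (0,4) count=0: revealed 5 new [(0,4) (1,3) (1,4) (2,3) (2,4)] -> total=6
Click 3 (4,3) count=2: revealed 1 new [(4,3)] -> total=7

Answer: 7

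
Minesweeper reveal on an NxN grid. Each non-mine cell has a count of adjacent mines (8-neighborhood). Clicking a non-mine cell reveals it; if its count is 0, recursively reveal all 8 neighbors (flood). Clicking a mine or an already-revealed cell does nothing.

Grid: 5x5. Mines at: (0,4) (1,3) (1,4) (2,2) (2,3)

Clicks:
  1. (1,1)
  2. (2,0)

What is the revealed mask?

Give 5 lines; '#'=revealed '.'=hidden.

Answer: ###..
###..
##...
#####
#####

Derivation:
Click 1 (1,1) count=1: revealed 1 new [(1,1)] -> total=1
Click 2 (2,0) count=0: revealed 17 new [(0,0) (0,1) (0,2) (1,0) (1,2) (2,0) (2,1) (3,0) (3,1) (3,2) (3,3) (3,4) (4,0) (4,1) (4,2) (4,3) (4,4)] -> total=18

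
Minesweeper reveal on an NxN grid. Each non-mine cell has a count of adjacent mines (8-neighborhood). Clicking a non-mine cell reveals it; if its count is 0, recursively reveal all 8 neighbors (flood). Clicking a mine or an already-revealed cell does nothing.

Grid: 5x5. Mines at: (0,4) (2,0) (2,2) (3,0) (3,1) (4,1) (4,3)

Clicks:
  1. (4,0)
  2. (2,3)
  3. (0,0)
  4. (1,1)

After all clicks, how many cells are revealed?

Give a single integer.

Answer: 10

Derivation:
Click 1 (4,0) count=3: revealed 1 new [(4,0)] -> total=1
Click 2 (2,3) count=1: revealed 1 new [(2,3)] -> total=2
Click 3 (0,0) count=0: revealed 8 new [(0,0) (0,1) (0,2) (0,3) (1,0) (1,1) (1,2) (1,3)] -> total=10
Click 4 (1,1) count=2: revealed 0 new [(none)] -> total=10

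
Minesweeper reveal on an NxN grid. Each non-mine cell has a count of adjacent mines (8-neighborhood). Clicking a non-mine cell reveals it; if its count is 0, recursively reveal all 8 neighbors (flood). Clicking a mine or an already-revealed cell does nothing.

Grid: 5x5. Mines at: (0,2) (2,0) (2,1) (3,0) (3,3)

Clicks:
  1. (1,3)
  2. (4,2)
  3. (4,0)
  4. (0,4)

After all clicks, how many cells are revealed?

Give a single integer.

Click 1 (1,3) count=1: revealed 1 new [(1,3)] -> total=1
Click 2 (4,2) count=1: revealed 1 new [(4,2)] -> total=2
Click 3 (4,0) count=1: revealed 1 new [(4,0)] -> total=3
Click 4 (0,4) count=0: revealed 5 new [(0,3) (0,4) (1,4) (2,3) (2,4)] -> total=8

Answer: 8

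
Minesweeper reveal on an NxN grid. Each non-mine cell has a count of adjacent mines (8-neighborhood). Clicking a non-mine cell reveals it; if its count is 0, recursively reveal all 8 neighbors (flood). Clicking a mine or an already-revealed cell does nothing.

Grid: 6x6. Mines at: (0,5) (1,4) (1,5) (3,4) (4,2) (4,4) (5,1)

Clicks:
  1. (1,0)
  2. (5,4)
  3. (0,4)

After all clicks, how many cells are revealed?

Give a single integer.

Answer: 20

Derivation:
Click 1 (1,0) count=0: revealed 18 new [(0,0) (0,1) (0,2) (0,3) (1,0) (1,1) (1,2) (1,3) (2,0) (2,1) (2,2) (2,3) (3,0) (3,1) (3,2) (3,3) (4,0) (4,1)] -> total=18
Click 2 (5,4) count=1: revealed 1 new [(5,4)] -> total=19
Click 3 (0,4) count=3: revealed 1 new [(0,4)] -> total=20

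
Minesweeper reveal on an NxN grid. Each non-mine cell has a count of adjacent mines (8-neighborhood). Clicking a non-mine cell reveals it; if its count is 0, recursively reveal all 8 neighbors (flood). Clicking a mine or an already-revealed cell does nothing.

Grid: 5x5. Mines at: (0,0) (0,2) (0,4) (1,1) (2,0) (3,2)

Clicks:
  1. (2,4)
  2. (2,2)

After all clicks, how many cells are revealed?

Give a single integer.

Click 1 (2,4) count=0: revealed 8 new [(1,3) (1,4) (2,3) (2,4) (3,3) (3,4) (4,3) (4,4)] -> total=8
Click 2 (2,2) count=2: revealed 1 new [(2,2)] -> total=9

Answer: 9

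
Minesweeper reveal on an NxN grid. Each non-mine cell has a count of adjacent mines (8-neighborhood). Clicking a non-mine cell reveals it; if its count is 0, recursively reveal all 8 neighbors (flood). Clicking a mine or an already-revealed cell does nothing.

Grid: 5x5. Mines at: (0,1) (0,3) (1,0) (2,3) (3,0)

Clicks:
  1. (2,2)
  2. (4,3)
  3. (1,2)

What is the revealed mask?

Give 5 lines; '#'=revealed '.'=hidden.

Click 1 (2,2) count=1: revealed 1 new [(2,2)] -> total=1
Click 2 (4,3) count=0: revealed 8 new [(3,1) (3,2) (3,3) (3,4) (4,1) (4,2) (4,3) (4,4)] -> total=9
Click 3 (1,2) count=3: revealed 1 new [(1,2)] -> total=10

Answer: .....
..#..
..#..
.####
.####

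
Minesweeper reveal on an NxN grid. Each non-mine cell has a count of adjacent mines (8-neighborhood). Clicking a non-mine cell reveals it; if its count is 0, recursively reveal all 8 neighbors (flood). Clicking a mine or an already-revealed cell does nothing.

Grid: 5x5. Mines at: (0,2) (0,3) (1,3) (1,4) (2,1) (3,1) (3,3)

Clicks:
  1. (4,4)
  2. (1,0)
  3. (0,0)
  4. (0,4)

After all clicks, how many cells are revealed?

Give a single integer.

Answer: 6

Derivation:
Click 1 (4,4) count=1: revealed 1 new [(4,4)] -> total=1
Click 2 (1,0) count=1: revealed 1 new [(1,0)] -> total=2
Click 3 (0,0) count=0: revealed 3 new [(0,0) (0,1) (1,1)] -> total=5
Click 4 (0,4) count=3: revealed 1 new [(0,4)] -> total=6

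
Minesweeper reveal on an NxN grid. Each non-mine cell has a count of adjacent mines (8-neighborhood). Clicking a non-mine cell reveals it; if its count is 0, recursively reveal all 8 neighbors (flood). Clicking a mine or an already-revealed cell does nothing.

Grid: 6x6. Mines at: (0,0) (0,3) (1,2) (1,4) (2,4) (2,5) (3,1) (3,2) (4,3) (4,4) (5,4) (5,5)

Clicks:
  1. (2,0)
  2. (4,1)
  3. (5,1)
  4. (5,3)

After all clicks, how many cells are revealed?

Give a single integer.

Click 1 (2,0) count=1: revealed 1 new [(2,0)] -> total=1
Click 2 (4,1) count=2: revealed 1 new [(4,1)] -> total=2
Click 3 (5,1) count=0: revealed 5 new [(4,0) (4,2) (5,0) (5,1) (5,2)] -> total=7
Click 4 (5,3) count=3: revealed 1 new [(5,3)] -> total=8

Answer: 8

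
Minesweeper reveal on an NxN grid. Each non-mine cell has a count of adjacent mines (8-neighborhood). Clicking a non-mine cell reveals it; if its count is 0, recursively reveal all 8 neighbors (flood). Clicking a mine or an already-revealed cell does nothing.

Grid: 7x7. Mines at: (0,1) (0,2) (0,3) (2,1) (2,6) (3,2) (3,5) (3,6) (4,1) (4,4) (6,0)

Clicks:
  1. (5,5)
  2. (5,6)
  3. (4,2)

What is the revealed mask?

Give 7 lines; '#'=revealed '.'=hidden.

Answer: .......
.......
.......
.......
..#..##
.######
.######

Derivation:
Click 1 (5,5) count=1: revealed 1 new [(5,5)] -> total=1
Click 2 (5,6) count=0: revealed 13 new [(4,5) (4,6) (5,1) (5,2) (5,3) (5,4) (5,6) (6,1) (6,2) (6,3) (6,4) (6,5) (6,6)] -> total=14
Click 3 (4,2) count=2: revealed 1 new [(4,2)] -> total=15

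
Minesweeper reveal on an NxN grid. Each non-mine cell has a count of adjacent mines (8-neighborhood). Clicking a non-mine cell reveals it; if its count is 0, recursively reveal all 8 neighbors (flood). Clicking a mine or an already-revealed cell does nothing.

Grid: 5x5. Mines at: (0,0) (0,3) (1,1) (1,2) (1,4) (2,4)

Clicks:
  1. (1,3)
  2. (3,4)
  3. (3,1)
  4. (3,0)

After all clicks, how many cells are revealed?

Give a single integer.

Answer: 15

Derivation:
Click 1 (1,3) count=4: revealed 1 new [(1,3)] -> total=1
Click 2 (3,4) count=1: revealed 1 new [(3,4)] -> total=2
Click 3 (3,1) count=0: revealed 13 new [(2,0) (2,1) (2,2) (2,3) (3,0) (3,1) (3,2) (3,3) (4,0) (4,1) (4,2) (4,3) (4,4)] -> total=15
Click 4 (3,0) count=0: revealed 0 new [(none)] -> total=15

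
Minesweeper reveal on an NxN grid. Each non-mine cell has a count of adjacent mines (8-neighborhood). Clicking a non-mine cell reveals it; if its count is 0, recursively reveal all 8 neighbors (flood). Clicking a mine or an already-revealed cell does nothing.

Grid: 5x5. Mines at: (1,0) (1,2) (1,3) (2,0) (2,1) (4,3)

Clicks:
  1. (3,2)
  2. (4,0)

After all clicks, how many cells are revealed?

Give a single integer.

Answer: 6

Derivation:
Click 1 (3,2) count=2: revealed 1 new [(3,2)] -> total=1
Click 2 (4,0) count=0: revealed 5 new [(3,0) (3,1) (4,0) (4,1) (4,2)] -> total=6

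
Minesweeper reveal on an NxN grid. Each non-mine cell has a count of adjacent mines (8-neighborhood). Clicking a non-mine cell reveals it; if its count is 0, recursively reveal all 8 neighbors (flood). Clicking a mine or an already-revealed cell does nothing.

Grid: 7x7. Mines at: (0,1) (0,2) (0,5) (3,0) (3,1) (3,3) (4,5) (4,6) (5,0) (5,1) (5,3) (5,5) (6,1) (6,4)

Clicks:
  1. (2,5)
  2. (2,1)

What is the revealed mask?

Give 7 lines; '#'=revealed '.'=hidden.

Click 1 (2,5) count=0: revealed 9 new [(1,4) (1,5) (1,6) (2,4) (2,5) (2,6) (3,4) (3,5) (3,6)] -> total=9
Click 2 (2,1) count=2: revealed 1 new [(2,1)] -> total=10

Answer: .......
....###
.#..###
....###
.......
.......
.......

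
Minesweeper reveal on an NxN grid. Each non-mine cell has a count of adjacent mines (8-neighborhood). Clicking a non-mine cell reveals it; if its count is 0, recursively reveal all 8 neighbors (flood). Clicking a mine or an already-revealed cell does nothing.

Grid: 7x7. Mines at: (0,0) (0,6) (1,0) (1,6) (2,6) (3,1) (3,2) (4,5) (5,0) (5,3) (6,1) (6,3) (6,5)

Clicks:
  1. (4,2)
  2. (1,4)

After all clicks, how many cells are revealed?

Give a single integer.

Answer: 19

Derivation:
Click 1 (4,2) count=3: revealed 1 new [(4,2)] -> total=1
Click 2 (1,4) count=0: revealed 18 new [(0,1) (0,2) (0,3) (0,4) (0,5) (1,1) (1,2) (1,3) (1,4) (1,5) (2,1) (2,2) (2,3) (2,4) (2,5) (3,3) (3,4) (3,5)] -> total=19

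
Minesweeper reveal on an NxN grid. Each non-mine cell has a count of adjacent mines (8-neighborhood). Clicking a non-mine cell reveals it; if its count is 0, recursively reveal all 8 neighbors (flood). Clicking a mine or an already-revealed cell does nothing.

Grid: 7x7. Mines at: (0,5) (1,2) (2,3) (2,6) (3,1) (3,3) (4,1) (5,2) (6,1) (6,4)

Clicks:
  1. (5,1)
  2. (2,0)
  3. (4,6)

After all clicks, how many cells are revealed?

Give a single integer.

Click 1 (5,1) count=3: revealed 1 new [(5,1)] -> total=1
Click 2 (2,0) count=1: revealed 1 new [(2,0)] -> total=2
Click 3 (4,6) count=0: revealed 11 new [(3,4) (3,5) (3,6) (4,4) (4,5) (4,6) (5,4) (5,5) (5,6) (6,5) (6,6)] -> total=13

Answer: 13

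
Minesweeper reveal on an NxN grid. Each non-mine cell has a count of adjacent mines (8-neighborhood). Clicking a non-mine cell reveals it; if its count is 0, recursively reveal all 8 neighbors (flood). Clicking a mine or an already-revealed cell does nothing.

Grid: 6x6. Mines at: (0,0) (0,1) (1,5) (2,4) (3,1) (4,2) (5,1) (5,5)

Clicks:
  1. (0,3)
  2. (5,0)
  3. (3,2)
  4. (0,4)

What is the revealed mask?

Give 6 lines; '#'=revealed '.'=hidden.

Click 1 (0,3) count=0: revealed 6 new [(0,2) (0,3) (0,4) (1,2) (1,3) (1,4)] -> total=6
Click 2 (5,0) count=1: revealed 1 new [(5,0)] -> total=7
Click 3 (3,2) count=2: revealed 1 new [(3,2)] -> total=8
Click 4 (0,4) count=1: revealed 0 new [(none)] -> total=8

Answer: ..###.
..###.
......
..#...
......
#.....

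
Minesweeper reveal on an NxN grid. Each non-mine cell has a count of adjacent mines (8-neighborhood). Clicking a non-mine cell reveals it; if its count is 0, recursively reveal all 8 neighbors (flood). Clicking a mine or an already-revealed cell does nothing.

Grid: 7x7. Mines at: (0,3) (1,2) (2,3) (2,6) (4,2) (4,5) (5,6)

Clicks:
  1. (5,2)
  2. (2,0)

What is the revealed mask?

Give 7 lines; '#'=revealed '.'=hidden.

Click 1 (5,2) count=1: revealed 1 new [(5,2)] -> total=1
Click 2 (2,0) count=0: revealed 21 new [(0,0) (0,1) (1,0) (1,1) (2,0) (2,1) (3,0) (3,1) (4,0) (4,1) (5,0) (5,1) (5,3) (5,4) (5,5) (6,0) (6,1) (6,2) (6,3) (6,4) (6,5)] -> total=22

Answer: ##.....
##.....
##.....
##.....
##.....
######.
######.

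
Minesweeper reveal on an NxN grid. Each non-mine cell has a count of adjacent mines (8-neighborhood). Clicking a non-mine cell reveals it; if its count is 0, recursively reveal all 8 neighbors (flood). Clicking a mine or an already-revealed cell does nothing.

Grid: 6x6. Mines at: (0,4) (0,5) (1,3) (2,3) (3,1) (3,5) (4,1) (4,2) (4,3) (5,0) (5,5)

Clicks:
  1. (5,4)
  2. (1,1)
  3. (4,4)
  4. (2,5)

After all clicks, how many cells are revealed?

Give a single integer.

Answer: 12

Derivation:
Click 1 (5,4) count=2: revealed 1 new [(5,4)] -> total=1
Click 2 (1,1) count=0: revealed 9 new [(0,0) (0,1) (0,2) (1,0) (1,1) (1,2) (2,0) (2,1) (2,2)] -> total=10
Click 3 (4,4) count=3: revealed 1 new [(4,4)] -> total=11
Click 4 (2,5) count=1: revealed 1 new [(2,5)] -> total=12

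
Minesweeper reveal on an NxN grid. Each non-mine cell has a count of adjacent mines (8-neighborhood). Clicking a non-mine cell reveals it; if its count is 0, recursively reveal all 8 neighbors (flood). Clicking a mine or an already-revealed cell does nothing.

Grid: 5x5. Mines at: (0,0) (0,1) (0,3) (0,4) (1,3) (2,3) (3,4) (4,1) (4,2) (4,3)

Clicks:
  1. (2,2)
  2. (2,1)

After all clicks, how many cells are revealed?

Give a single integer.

Answer: 9

Derivation:
Click 1 (2,2) count=2: revealed 1 new [(2,2)] -> total=1
Click 2 (2,1) count=0: revealed 8 new [(1,0) (1,1) (1,2) (2,0) (2,1) (3,0) (3,1) (3,2)] -> total=9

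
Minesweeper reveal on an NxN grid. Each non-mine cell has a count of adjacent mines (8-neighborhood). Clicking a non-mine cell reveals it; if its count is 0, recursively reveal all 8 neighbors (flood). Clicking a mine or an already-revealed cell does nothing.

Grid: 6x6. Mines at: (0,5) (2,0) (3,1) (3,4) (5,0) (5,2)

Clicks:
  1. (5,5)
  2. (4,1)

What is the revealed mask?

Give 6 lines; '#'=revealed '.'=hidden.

Click 1 (5,5) count=0: revealed 6 new [(4,3) (4,4) (4,5) (5,3) (5,4) (5,5)] -> total=6
Click 2 (4,1) count=3: revealed 1 new [(4,1)] -> total=7

Answer: ......
......
......
......
.#.###
...###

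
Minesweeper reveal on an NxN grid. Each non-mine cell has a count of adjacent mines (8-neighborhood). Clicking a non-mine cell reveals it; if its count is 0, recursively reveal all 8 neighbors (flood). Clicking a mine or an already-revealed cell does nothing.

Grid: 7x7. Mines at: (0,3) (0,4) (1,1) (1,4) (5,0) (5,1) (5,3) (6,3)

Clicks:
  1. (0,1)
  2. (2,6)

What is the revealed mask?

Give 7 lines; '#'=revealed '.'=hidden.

Answer: .#...##
.....##
#######
#######
#######
....###
....###

Derivation:
Click 1 (0,1) count=1: revealed 1 new [(0,1)] -> total=1
Click 2 (2,6) count=0: revealed 31 new [(0,5) (0,6) (1,5) (1,6) (2,0) (2,1) (2,2) (2,3) (2,4) (2,5) (2,6) (3,0) (3,1) (3,2) (3,3) (3,4) (3,5) (3,6) (4,0) (4,1) (4,2) (4,3) (4,4) (4,5) (4,6) (5,4) (5,5) (5,6) (6,4) (6,5) (6,6)] -> total=32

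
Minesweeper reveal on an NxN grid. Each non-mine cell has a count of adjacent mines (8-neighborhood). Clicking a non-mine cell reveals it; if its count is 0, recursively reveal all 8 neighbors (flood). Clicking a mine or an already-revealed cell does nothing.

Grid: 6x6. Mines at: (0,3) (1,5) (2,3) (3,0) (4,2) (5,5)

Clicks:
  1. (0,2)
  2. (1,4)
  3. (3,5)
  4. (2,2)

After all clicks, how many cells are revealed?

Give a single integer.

Click 1 (0,2) count=1: revealed 1 new [(0,2)] -> total=1
Click 2 (1,4) count=3: revealed 1 new [(1,4)] -> total=2
Click 3 (3,5) count=0: revealed 6 new [(2,4) (2,5) (3,4) (3,5) (4,4) (4,5)] -> total=8
Click 4 (2,2) count=1: revealed 1 new [(2,2)] -> total=9

Answer: 9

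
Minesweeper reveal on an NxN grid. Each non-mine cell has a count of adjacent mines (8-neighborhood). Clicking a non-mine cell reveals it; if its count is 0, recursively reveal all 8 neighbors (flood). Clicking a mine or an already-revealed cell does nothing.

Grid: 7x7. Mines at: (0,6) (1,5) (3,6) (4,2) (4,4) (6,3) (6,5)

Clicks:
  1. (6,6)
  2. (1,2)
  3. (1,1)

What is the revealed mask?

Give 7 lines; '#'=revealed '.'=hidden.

Answer: #####..
#####..
#####..
#####..
##.....
###....
###...#

Derivation:
Click 1 (6,6) count=1: revealed 1 new [(6,6)] -> total=1
Click 2 (1,2) count=0: revealed 28 new [(0,0) (0,1) (0,2) (0,3) (0,4) (1,0) (1,1) (1,2) (1,3) (1,4) (2,0) (2,1) (2,2) (2,3) (2,4) (3,0) (3,1) (3,2) (3,3) (3,4) (4,0) (4,1) (5,0) (5,1) (5,2) (6,0) (6,1) (6,2)] -> total=29
Click 3 (1,1) count=0: revealed 0 new [(none)] -> total=29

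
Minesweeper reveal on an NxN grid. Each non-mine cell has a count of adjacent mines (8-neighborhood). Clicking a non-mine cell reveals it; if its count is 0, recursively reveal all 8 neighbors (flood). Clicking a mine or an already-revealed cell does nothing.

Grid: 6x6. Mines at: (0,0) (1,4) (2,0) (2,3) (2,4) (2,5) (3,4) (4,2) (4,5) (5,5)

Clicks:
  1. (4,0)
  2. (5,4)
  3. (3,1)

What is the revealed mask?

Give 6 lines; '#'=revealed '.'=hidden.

Click 1 (4,0) count=0: revealed 6 new [(3,0) (3,1) (4,0) (4,1) (5,0) (5,1)] -> total=6
Click 2 (5,4) count=2: revealed 1 new [(5,4)] -> total=7
Click 3 (3,1) count=2: revealed 0 new [(none)] -> total=7

Answer: ......
......
......
##....
##....
##..#.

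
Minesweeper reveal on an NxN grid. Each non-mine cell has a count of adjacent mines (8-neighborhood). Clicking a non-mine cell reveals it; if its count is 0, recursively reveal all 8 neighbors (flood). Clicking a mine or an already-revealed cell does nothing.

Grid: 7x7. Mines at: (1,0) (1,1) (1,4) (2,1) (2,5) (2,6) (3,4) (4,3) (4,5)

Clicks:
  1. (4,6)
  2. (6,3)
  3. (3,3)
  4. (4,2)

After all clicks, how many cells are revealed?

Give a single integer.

Click 1 (4,6) count=1: revealed 1 new [(4,6)] -> total=1
Click 2 (6,3) count=0: revealed 20 new [(3,0) (3,1) (3,2) (4,0) (4,1) (4,2) (5,0) (5,1) (5,2) (5,3) (5,4) (5,5) (5,6) (6,0) (6,1) (6,2) (6,3) (6,4) (6,5) (6,6)] -> total=21
Click 3 (3,3) count=2: revealed 1 new [(3,3)] -> total=22
Click 4 (4,2) count=1: revealed 0 new [(none)] -> total=22

Answer: 22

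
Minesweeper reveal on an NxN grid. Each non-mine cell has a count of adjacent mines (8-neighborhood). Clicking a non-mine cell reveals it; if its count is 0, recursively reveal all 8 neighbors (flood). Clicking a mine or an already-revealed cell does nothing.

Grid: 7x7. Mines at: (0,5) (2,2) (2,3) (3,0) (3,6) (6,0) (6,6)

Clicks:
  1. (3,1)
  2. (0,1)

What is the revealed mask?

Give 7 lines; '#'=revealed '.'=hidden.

Answer: #####..
#####..
##.....
.#.....
.......
.......
.......

Derivation:
Click 1 (3,1) count=2: revealed 1 new [(3,1)] -> total=1
Click 2 (0,1) count=0: revealed 12 new [(0,0) (0,1) (0,2) (0,3) (0,4) (1,0) (1,1) (1,2) (1,3) (1,4) (2,0) (2,1)] -> total=13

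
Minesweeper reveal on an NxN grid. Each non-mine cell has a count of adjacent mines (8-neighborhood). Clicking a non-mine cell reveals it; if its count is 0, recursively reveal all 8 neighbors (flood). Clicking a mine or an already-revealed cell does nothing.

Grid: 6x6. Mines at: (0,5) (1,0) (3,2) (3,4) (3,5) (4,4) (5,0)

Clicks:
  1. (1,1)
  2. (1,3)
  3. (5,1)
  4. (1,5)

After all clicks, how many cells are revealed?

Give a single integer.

Answer: 14

Derivation:
Click 1 (1,1) count=1: revealed 1 new [(1,1)] -> total=1
Click 2 (1,3) count=0: revealed 11 new [(0,1) (0,2) (0,3) (0,4) (1,2) (1,3) (1,4) (2,1) (2,2) (2,3) (2,4)] -> total=12
Click 3 (5,1) count=1: revealed 1 new [(5,1)] -> total=13
Click 4 (1,5) count=1: revealed 1 new [(1,5)] -> total=14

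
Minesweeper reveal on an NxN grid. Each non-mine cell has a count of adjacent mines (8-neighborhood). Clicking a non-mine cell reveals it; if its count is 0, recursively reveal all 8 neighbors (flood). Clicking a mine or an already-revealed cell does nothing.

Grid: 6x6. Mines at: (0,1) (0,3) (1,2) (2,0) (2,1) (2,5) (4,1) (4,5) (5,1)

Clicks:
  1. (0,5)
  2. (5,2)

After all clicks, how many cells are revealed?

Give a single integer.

Click 1 (0,5) count=0: revealed 4 new [(0,4) (0,5) (1,4) (1,5)] -> total=4
Click 2 (5,2) count=2: revealed 1 new [(5,2)] -> total=5

Answer: 5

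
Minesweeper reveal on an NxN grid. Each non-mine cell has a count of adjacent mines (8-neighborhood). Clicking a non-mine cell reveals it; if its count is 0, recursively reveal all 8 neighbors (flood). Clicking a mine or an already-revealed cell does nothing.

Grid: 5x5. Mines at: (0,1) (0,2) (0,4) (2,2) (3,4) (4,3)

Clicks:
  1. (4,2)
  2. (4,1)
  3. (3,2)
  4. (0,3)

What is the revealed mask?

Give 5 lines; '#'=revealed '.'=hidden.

Click 1 (4,2) count=1: revealed 1 new [(4,2)] -> total=1
Click 2 (4,1) count=0: revealed 9 new [(1,0) (1,1) (2,0) (2,1) (3,0) (3,1) (3,2) (4,0) (4,1)] -> total=10
Click 3 (3,2) count=2: revealed 0 new [(none)] -> total=10
Click 4 (0,3) count=2: revealed 1 new [(0,3)] -> total=11

Answer: ...#.
##...
##...
###..
###..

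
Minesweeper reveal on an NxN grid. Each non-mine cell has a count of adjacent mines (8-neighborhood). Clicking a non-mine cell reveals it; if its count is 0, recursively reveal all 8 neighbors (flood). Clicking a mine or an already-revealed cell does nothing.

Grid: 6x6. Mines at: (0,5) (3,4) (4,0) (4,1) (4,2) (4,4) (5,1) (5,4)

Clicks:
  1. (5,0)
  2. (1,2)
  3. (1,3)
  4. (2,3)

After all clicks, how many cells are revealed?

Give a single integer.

Click 1 (5,0) count=3: revealed 1 new [(5,0)] -> total=1
Click 2 (1,2) count=0: revealed 19 new [(0,0) (0,1) (0,2) (0,3) (0,4) (1,0) (1,1) (1,2) (1,3) (1,4) (2,0) (2,1) (2,2) (2,3) (2,4) (3,0) (3,1) (3,2) (3,3)] -> total=20
Click 3 (1,3) count=0: revealed 0 new [(none)] -> total=20
Click 4 (2,3) count=1: revealed 0 new [(none)] -> total=20

Answer: 20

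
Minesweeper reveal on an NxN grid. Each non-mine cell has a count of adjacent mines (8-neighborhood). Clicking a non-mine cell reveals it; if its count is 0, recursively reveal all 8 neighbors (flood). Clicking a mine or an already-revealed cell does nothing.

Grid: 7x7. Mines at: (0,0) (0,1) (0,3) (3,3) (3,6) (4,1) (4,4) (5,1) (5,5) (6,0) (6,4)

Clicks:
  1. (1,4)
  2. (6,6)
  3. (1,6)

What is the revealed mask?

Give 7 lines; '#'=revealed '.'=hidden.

Answer: ....###
....###
....###
.......
.......
.......
......#

Derivation:
Click 1 (1,4) count=1: revealed 1 new [(1,4)] -> total=1
Click 2 (6,6) count=1: revealed 1 new [(6,6)] -> total=2
Click 3 (1,6) count=0: revealed 8 new [(0,4) (0,5) (0,6) (1,5) (1,6) (2,4) (2,5) (2,6)] -> total=10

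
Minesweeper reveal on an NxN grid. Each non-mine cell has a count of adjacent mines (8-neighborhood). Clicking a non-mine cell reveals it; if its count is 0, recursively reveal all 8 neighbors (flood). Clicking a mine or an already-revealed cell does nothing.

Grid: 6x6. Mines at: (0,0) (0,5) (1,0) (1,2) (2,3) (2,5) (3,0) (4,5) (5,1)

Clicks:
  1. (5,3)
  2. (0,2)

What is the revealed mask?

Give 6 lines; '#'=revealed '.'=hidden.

Answer: ..#...
......
......
..###.
..###.
..###.

Derivation:
Click 1 (5,3) count=0: revealed 9 new [(3,2) (3,3) (3,4) (4,2) (4,3) (4,4) (5,2) (5,3) (5,4)] -> total=9
Click 2 (0,2) count=1: revealed 1 new [(0,2)] -> total=10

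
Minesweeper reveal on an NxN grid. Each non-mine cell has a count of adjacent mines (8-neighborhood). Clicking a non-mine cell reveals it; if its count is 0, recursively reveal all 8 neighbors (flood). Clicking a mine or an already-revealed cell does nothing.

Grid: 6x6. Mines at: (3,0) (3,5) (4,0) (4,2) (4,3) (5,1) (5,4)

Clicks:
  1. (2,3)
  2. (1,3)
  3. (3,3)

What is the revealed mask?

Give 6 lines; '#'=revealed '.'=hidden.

Click 1 (2,3) count=0: revealed 22 new [(0,0) (0,1) (0,2) (0,3) (0,4) (0,5) (1,0) (1,1) (1,2) (1,3) (1,4) (1,5) (2,0) (2,1) (2,2) (2,3) (2,4) (2,5) (3,1) (3,2) (3,3) (3,4)] -> total=22
Click 2 (1,3) count=0: revealed 0 new [(none)] -> total=22
Click 3 (3,3) count=2: revealed 0 new [(none)] -> total=22

Answer: ######
######
######
.####.
......
......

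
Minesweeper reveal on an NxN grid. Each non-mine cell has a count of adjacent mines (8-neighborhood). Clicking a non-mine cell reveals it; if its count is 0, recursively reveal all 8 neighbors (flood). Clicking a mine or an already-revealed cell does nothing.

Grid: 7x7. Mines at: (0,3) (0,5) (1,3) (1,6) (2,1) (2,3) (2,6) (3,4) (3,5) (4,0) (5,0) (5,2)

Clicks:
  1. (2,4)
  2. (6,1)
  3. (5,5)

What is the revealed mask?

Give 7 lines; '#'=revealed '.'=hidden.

Answer: .......
.......
....#..
.......
...####
...####
.#.####

Derivation:
Click 1 (2,4) count=4: revealed 1 new [(2,4)] -> total=1
Click 2 (6,1) count=2: revealed 1 new [(6,1)] -> total=2
Click 3 (5,5) count=0: revealed 12 new [(4,3) (4,4) (4,5) (4,6) (5,3) (5,4) (5,5) (5,6) (6,3) (6,4) (6,5) (6,6)] -> total=14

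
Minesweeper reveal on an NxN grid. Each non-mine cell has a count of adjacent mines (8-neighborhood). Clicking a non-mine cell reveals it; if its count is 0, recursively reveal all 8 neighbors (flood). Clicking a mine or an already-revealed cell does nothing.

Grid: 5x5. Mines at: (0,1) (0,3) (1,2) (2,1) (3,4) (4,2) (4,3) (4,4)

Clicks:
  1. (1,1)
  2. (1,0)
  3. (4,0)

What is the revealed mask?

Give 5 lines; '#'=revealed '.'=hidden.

Click 1 (1,1) count=3: revealed 1 new [(1,1)] -> total=1
Click 2 (1,0) count=2: revealed 1 new [(1,0)] -> total=2
Click 3 (4,0) count=0: revealed 4 new [(3,0) (3,1) (4,0) (4,1)] -> total=6

Answer: .....
##...
.....
##...
##...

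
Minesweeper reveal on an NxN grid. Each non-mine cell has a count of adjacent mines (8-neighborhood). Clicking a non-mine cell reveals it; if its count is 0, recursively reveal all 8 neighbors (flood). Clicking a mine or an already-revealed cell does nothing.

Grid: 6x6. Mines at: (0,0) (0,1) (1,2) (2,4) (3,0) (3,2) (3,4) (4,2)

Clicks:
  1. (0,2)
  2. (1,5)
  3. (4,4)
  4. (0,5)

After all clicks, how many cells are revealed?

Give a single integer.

Click 1 (0,2) count=2: revealed 1 new [(0,2)] -> total=1
Click 2 (1,5) count=1: revealed 1 new [(1,5)] -> total=2
Click 3 (4,4) count=1: revealed 1 new [(4,4)] -> total=3
Click 4 (0,5) count=0: revealed 5 new [(0,3) (0,4) (0,5) (1,3) (1,4)] -> total=8

Answer: 8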